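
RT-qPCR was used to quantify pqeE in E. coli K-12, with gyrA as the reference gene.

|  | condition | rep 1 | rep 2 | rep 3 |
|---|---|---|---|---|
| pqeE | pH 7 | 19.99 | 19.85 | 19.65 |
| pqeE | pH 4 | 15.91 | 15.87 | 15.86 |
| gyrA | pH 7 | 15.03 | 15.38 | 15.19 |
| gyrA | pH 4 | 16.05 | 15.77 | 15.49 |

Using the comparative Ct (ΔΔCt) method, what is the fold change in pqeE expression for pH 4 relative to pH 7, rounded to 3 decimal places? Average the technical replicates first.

22.943

Mean Ct: pqeE pH 7 19.830; pqeE pH 4 15.880; gyrA pH 7 15.200; gyrA pH 4 15.770
ΔCt(pH 7) = 19.830 − 15.200 = 4.630
ΔCt(pH 4) = 15.880 − 15.770 = 0.110
ΔΔCt = 0.110 − 4.630 = -4.520
Fold change = 2^(−(-4.520)) = 2^4.520 = 22.9433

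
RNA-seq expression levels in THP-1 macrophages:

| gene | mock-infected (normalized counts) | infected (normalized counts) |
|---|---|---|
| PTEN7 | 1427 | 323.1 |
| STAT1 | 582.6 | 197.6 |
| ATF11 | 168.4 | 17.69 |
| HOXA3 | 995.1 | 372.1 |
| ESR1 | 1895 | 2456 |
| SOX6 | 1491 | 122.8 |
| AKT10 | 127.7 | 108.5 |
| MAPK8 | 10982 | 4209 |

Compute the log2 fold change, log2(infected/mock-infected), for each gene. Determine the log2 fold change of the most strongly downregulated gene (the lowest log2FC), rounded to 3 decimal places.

-3.602

log2(323.1/1427) = -2.143  (PTEN7)
log2(197.6/582.6) = -1.560  (STAT1)
log2(17.69/168.4) = -3.251  (ATF11)
log2(372.1/995.1) = -1.419  (HOXA3)
log2(2456/1895) = 0.374  (ESR1)
log2(122.8/1491) = -3.602  (SOX6)
log2(108.5/127.7) = -0.235  (AKT10)
log2(4209/10982) = -1.384  (MAPK8)
SOX6 is most strongly downregulated.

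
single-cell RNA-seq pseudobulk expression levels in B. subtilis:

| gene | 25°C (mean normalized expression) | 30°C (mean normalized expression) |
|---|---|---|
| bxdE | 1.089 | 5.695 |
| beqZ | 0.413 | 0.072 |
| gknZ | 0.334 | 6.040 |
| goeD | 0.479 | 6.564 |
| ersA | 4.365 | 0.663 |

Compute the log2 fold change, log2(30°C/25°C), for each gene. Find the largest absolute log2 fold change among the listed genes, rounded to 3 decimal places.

log2(5.695/1.089) = 2.387  (bxdE)
log2(0.072/0.413) = -2.520  (beqZ)
log2(6.040/0.334) = 4.177  (gknZ)
log2(6.564/0.479) = 3.776  (goeD)
log2(0.663/4.365) = -2.719  (ersA)
The largest magnitude belongs to gknZ.

4.177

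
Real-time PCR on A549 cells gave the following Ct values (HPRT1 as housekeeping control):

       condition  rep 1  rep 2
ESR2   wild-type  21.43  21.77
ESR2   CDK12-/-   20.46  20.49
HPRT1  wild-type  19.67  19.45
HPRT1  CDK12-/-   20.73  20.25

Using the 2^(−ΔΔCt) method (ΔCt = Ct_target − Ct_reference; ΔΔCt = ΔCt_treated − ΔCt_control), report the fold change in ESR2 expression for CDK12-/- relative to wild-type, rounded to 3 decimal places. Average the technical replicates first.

4.155

Mean Ct: ESR2 wild-type 21.600; ESR2 CDK12-/- 20.475; HPRT1 wild-type 19.560; HPRT1 CDK12-/- 20.490
ΔCt(wild-type) = 21.600 − 19.560 = 2.040
ΔCt(CDK12-/-) = 20.475 − 20.490 = -0.015
ΔΔCt = -0.015 − 2.040 = -2.055
Fold change = 2^(−(-2.055)) = 2^2.055 = 4.1554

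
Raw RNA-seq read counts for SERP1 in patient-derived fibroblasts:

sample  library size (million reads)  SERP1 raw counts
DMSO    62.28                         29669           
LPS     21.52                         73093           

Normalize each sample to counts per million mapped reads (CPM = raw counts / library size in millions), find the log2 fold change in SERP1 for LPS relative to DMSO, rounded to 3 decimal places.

2.834

CPM(DMSO) = 29669 / 62.28 = 476.3809
CPM(LPS) = 73093 / 21.52 = 3396.5149
Fold change = 3396.5149 / 476.3809 = 7.12983
log2(7.12983) = 2.8339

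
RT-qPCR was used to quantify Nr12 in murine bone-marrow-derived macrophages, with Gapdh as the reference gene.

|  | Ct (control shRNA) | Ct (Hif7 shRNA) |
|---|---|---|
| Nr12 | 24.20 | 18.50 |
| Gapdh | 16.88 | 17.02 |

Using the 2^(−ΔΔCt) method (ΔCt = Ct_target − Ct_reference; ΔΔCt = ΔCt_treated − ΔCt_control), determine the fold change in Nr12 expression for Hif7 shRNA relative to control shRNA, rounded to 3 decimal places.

ΔCt(control shRNA) = 24.200 − 16.880 = 7.320
ΔCt(Hif7 shRNA) = 18.500 − 17.020 = 1.480
ΔΔCt = 1.480 − 7.320 = -5.840
Fold change = 2^(−(-5.840)) = 2^5.840 = 57.2816

57.282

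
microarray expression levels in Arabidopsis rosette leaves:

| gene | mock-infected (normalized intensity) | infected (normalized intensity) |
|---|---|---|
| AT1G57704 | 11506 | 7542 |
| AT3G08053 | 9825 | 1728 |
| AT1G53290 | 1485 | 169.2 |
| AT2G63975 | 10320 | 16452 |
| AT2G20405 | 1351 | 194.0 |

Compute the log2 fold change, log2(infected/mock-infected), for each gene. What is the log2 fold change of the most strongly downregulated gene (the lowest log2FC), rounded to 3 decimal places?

log2(7542/11506) = -0.609  (AT1G57704)
log2(1728/9825) = -2.507  (AT3G08053)
log2(169.2/1485) = -3.134  (AT1G53290)
log2(16452/10320) = 0.673  (AT2G63975)
log2(194.0/1351) = -2.800  (AT2G20405)
AT1G53290 is most strongly downregulated.

-3.134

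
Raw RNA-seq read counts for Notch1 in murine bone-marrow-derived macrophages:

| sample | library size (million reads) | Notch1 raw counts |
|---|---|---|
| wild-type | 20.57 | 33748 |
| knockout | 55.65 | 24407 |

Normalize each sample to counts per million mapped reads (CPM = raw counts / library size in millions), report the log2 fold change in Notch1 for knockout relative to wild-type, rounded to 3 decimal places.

-1.903

CPM(wild-type) = 33748 / 20.57 = 1640.6417
CPM(knockout) = 24407 / 55.65 = 438.5804
Fold change = 438.5804 / 1640.6417 = 0.26732
log2(0.26732) = -1.9033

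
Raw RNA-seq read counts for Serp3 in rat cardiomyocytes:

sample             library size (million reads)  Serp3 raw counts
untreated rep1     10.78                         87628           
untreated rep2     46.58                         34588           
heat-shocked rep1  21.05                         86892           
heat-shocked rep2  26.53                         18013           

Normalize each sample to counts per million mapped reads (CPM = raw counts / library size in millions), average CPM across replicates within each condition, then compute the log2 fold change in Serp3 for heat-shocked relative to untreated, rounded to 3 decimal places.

-0.884

CPM(untreated rep1) = 87628 / 10.78 = 8128.7570
CPM(untreated rep2) = 34588 / 46.58 = 742.5505
CPM(heat-shocked rep1) = 86892 / 21.05 = 4127.8860
CPM(heat-shocked rep2) = 18013 / 26.53 = 678.9672
mean CPM(untreated) = 4435.6537; mean CPM(heat-shocked) = 2403.4266
Fold change = 2403.4266 / 4435.6537 = 0.54184
log2(0.54184) = -0.8841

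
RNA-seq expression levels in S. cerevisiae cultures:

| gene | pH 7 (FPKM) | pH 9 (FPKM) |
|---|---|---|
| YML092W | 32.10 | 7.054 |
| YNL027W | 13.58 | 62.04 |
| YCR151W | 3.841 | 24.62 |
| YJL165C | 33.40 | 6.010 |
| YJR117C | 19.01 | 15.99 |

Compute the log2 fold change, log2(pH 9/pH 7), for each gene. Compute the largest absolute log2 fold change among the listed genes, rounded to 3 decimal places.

2.680

log2(7.054/32.10) = -2.186  (YML092W)
log2(62.04/13.58) = 2.192  (YNL027W)
log2(24.62/3.841) = 2.680  (YCR151W)
log2(6.010/33.40) = -2.474  (YJL165C)
log2(15.99/19.01) = -0.250  (YJR117C)
The largest magnitude belongs to YCR151W.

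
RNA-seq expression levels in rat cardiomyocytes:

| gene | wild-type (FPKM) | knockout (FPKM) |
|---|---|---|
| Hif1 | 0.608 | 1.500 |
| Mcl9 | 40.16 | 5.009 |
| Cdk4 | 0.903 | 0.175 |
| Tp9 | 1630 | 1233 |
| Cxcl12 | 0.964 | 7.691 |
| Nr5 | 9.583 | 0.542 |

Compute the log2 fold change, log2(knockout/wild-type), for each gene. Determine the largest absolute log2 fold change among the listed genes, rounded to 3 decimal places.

4.144

log2(1.500/0.608) = 1.303  (Hif1)
log2(5.009/40.16) = -3.003  (Mcl9)
log2(0.175/0.903) = -2.367  (Cdk4)
log2(1233/1630) = -0.403  (Tp9)
log2(7.691/0.964) = 2.996  (Cxcl12)
log2(0.542/9.583) = -4.144  (Nr5)
The largest magnitude belongs to Nr5.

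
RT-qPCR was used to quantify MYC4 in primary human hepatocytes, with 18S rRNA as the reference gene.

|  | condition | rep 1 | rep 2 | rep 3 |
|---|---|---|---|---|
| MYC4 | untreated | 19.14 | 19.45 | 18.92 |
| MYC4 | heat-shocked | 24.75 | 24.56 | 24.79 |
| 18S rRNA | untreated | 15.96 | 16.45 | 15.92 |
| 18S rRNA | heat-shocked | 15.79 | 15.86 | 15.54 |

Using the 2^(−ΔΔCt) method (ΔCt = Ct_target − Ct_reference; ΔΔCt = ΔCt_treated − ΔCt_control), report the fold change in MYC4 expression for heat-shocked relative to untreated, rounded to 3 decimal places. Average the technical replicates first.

Mean Ct: MYC4 untreated 19.170; MYC4 heat-shocked 24.700; 18S rRNA untreated 16.110; 18S rRNA heat-shocked 15.730
ΔCt(untreated) = 19.170 − 16.110 = 3.060
ΔCt(heat-shocked) = 24.700 − 15.730 = 8.970
ΔΔCt = 8.970 − 3.060 = 5.910
Fold change = 2^(−5.910) = 0.0166

0.017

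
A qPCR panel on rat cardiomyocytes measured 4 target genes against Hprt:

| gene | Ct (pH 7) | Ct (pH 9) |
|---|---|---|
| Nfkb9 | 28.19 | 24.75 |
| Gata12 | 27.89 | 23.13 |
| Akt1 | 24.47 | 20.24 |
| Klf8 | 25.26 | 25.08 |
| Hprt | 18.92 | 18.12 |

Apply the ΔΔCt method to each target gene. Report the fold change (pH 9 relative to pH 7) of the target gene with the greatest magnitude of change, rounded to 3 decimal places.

15.562

Nfkb9: ΔΔCt = (24.75−18.12) − (28.19−18.92) = 6.63 − 9.27 = -2.64; fold change = 2^2.64 = 6.233
Gata12: ΔΔCt = (23.13−18.12) − (27.89−18.92) = 5.01 − 8.97 = -3.96; fold change = 2^3.96 = 15.562
Akt1: ΔΔCt = (20.24−18.12) − (24.47−18.92) = 2.12 − 5.55 = -3.43; fold change = 2^3.43 = 10.778
Klf8: ΔΔCt = (25.08−18.12) − (25.26−18.92) = 6.96 − 6.34 = 0.62; fold change = 2^-0.62 = 0.651
Gata12 has the largest |ΔΔCt| = 3.96.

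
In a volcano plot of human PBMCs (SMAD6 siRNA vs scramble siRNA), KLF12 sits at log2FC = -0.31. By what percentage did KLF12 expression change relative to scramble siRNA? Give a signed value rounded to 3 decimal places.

-19.336%

Fold change = 2^(-0.31) = 0.8066
Percent change = (FC − 1) × 100% = (0.8066 − 1) × 100 = -19.336%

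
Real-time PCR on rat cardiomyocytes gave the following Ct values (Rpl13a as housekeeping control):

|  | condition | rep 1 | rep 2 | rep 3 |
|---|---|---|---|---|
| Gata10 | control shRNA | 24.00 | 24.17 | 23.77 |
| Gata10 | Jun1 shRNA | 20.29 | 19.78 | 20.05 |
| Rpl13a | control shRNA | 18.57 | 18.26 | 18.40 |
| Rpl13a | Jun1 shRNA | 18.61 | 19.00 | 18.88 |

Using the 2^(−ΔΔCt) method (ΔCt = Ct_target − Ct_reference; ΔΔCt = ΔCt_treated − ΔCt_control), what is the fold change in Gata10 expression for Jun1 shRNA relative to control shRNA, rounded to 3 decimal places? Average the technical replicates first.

Mean Ct: Gata10 control shRNA 23.980; Gata10 Jun1 shRNA 20.040; Rpl13a control shRNA 18.410; Rpl13a Jun1 shRNA 18.830
ΔCt(control shRNA) = 23.980 − 18.410 = 5.570
ΔCt(Jun1 shRNA) = 20.040 − 18.830 = 1.210
ΔΔCt = 1.210 − 5.570 = -4.360
Fold change = 2^(−(-4.360)) = 2^4.360 = 20.5348

20.535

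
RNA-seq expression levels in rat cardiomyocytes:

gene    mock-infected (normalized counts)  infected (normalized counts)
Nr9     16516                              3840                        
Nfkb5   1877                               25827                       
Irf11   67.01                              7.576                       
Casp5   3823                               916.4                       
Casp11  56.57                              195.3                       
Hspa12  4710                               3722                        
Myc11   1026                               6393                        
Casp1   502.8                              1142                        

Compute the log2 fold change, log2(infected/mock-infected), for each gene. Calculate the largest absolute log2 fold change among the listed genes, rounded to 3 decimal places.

log2(3840/16516) = -2.105  (Nr9)
log2(25827/1877) = 3.782  (Nfkb5)
log2(7.576/67.01) = -3.145  (Irf11)
log2(916.4/3823) = -2.061  (Casp5)
log2(195.3/56.57) = 1.788  (Casp11)
log2(3722/4710) = -0.340  (Hspa12)
log2(6393/1026) = 2.639  (Myc11)
log2(1142/502.8) = 1.184  (Casp1)
The largest magnitude belongs to Nfkb5.

3.782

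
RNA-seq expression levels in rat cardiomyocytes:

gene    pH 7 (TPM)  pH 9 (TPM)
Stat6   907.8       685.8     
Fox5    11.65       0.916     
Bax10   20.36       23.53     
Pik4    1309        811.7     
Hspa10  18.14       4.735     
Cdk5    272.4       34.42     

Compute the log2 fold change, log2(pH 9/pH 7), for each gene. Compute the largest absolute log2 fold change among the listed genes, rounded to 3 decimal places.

log2(685.8/907.8) = -0.405  (Stat6)
log2(0.916/11.65) = -3.669  (Fox5)
log2(23.53/20.36) = 0.209  (Bax10)
log2(811.7/1309) = -0.689  (Pik4)
log2(4.735/18.14) = -1.938  (Hspa10)
log2(34.42/272.4) = -2.984  (Cdk5)
The largest magnitude belongs to Fox5.

3.669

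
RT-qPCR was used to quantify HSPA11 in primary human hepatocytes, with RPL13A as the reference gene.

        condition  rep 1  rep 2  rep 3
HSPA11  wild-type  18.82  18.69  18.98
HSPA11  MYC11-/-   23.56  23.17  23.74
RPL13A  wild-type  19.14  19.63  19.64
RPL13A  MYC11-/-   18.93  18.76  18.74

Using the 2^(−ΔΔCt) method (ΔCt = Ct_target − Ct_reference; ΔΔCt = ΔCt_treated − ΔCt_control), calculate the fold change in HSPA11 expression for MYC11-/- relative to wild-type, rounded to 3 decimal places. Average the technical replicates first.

Mean Ct: HSPA11 wild-type 18.830; HSPA11 MYC11-/- 23.490; RPL13A wild-type 19.470; RPL13A MYC11-/- 18.810
ΔCt(wild-type) = 18.830 − 19.470 = -0.640
ΔCt(MYC11-/-) = 23.490 − 18.810 = 4.680
ΔΔCt = 4.680 − (-0.640) = 5.320
Fold change = 2^(−5.320) = 0.0250

0.025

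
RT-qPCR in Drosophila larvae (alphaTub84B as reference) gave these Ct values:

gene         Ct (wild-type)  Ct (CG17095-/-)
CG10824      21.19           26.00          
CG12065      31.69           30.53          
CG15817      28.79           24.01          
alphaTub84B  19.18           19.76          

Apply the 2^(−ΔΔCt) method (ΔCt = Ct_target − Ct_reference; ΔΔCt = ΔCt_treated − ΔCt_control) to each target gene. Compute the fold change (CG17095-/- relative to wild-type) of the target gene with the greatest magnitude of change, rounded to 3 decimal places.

41.070

CG10824: ΔΔCt = (26.00−19.76) − (21.19−19.18) = 6.24 − 2.01 = 4.23; fold change = 2^-4.23 = 0.053
CG12065: ΔΔCt = (30.53−19.76) − (31.69−19.18) = 10.77 − 12.51 = -1.74; fold change = 2^1.74 = 3.340
CG15817: ΔΔCt = (24.01−19.76) − (28.79−19.18) = 4.25 − 9.61 = -5.36; fold change = 2^5.36 = 41.070
CG15817 has the largest |ΔΔCt| = 5.36.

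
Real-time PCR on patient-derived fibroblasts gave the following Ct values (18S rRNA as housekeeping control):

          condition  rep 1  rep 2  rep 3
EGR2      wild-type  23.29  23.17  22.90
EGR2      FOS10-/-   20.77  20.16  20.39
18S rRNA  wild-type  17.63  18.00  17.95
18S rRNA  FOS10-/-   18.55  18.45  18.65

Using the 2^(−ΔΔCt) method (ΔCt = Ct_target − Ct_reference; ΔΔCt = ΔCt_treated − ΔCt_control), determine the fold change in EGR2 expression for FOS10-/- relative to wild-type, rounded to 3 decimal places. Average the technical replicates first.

Mean Ct: EGR2 wild-type 23.120; EGR2 FOS10-/- 20.440; 18S rRNA wild-type 17.860; 18S rRNA FOS10-/- 18.550
ΔCt(wild-type) = 23.120 − 17.860 = 5.260
ΔCt(FOS10-/-) = 20.440 − 18.550 = 1.890
ΔΔCt = 1.890 − 5.260 = -3.370
Fold change = 2^(−(-3.370)) = 2^3.370 = 10.3388

10.339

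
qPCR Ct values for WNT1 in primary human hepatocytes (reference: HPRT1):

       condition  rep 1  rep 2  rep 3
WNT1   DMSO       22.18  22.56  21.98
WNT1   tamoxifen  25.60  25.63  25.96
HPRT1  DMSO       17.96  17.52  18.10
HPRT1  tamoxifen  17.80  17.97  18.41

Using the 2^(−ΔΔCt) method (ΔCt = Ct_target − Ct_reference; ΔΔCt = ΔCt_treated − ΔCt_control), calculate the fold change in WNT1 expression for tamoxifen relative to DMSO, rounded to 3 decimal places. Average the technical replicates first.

Mean Ct: WNT1 DMSO 22.240; WNT1 tamoxifen 25.730; HPRT1 DMSO 17.860; HPRT1 tamoxifen 18.060
ΔCt(DMSO) = 22.240 − 17.860 = 4.380
ΔCt(tamoxifen) = 25.730 − 18.060 = 7.670
ΔΔCt = 7.670 − 4.380 = 3.290
Fold change = 2^(−3.290) = 0.1022

0.102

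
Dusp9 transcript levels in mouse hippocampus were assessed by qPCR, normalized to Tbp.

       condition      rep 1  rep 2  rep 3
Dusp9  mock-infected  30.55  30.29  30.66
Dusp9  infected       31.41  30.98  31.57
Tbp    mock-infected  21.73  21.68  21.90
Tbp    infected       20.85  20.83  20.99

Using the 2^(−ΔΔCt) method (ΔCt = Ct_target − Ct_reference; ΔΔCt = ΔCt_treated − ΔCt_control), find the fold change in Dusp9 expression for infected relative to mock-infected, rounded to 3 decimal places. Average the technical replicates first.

0.308

Mean Ct: Dusp9 mock-infected 30.500; Dusp9 infected 31.320; Tbp mock-infected 21.770; Tbp infected 20.890
ΔCt(mock-infected) = 30.500 − 21.770 = 8.730
ΔCt(infected) = 31.320 − 20.890 = 10.430
ΔΔCt = 10.430 − 8.730 = 1.700
Fold change = 2^(−1.700) = 0.3078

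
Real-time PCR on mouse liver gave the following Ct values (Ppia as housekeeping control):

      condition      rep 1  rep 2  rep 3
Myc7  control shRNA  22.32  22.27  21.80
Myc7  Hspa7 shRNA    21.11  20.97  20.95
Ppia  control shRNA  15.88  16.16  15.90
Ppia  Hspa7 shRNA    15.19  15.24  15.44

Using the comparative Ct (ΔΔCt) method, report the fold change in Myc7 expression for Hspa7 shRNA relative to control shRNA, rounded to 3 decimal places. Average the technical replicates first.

1.347

Mean Ct: Myc7 control shRNA 22.130; Myc7 Hspa7 shRNA 21.010; Ppia control shRNA 15.980; Ppia Hspa7 shRNA 15.290
ΔCt(control shRNA) = 22.130 − 15.980 = 6.150
ΔCt(Hspa7 shRNA) = 21.010 − 15.290 = 5.720
ΔΔCt = 5.720 − 6.150 = -0.430
Fold change = 2^(−(-0.430)) = 2^0.430 = 1.3472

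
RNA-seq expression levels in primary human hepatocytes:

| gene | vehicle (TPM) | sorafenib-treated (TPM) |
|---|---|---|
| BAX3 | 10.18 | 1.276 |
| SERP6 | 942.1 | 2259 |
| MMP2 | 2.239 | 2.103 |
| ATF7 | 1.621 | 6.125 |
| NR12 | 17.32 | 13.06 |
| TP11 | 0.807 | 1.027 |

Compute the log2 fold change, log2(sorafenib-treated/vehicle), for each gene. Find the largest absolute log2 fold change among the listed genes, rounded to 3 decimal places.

log2(1.276/10.18) = -2.996  (BAX3)
log2(2259/942.1) = 1.262  (SERP6)
log2(2.103/2.239) = -0.090  (MMP2)
log2(6.125/1.621) = 1.918  (ATF7)
log2(13.06/17.32) = -0.407  (NR12)
log2(1.027/0.807) = 0.348  (TP11)
The largest magnitude belongs to BAX3.

2.996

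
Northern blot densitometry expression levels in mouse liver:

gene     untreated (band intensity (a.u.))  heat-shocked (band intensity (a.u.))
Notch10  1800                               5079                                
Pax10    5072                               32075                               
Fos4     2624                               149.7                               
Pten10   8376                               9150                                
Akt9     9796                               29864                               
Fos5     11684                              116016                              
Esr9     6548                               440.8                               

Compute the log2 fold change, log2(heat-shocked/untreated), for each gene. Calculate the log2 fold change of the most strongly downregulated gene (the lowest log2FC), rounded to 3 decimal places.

-4.132

log2(5079/1800) = 1.497  (Notch10)
log2(32075/5072) = 2.661  (Pax10)
log2(149.7/2624) = -4.132  (Fos4)
log2(9150/8376) = 0.128  (Pten10)
log2(29864/9796) = 1.608  (Akt9)
log2(116016/11684) = 3.312  (Fos5)
log2(440.8/6548) = -3.893  (Esr9)
Fos4 is most strongly downregulated.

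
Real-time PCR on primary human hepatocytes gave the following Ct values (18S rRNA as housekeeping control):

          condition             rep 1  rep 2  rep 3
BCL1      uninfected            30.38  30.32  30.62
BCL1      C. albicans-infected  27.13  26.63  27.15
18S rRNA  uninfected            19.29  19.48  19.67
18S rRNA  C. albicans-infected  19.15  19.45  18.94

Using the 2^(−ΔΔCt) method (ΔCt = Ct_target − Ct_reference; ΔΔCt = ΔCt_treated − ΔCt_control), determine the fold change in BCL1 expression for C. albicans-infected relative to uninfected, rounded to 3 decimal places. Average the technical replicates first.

Mean Ct: BCL1 uninfected 30.440; BCL1 C. albicans-infected 26.970; 18S rRNA uninfected 19.480; 18S rRNA C. albicans-infected 19.180
ΔCt(uninfected) = 30.440 − 19.480 = 10.960
ΔCt(C. albicans-infected) = 26.970 − 19.180 = 7.790
ΔΔCt = 7.790 − 10.960 = -3.170
Fold change = 2^(−(-3.170)) = 2^3.170 = 9.0005

9.000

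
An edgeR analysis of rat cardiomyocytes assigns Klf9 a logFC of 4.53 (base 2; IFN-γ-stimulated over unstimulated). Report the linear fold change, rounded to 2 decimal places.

Fold change = 2^(4.53) = 23.103

23.10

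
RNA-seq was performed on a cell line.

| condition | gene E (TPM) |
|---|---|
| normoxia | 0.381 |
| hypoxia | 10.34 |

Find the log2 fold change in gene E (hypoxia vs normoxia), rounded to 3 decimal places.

Fold change = 10.34 / 0.381 = 27.1391
log2(27.1391) = 4.7623

4.762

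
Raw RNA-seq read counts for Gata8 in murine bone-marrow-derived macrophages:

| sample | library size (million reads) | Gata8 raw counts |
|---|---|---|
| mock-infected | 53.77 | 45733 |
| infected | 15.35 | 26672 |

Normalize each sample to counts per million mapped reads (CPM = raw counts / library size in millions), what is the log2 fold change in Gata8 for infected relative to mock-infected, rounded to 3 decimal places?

CPM(mock-infected) = 45733 / 53.77 = 850.5300
CPM(infected) = 26672 / 15.35 = 1737.5896
Fold change = 1737.5896 / 850.5300 = 2.04295
log2(2.04295) = 1.0307

1.031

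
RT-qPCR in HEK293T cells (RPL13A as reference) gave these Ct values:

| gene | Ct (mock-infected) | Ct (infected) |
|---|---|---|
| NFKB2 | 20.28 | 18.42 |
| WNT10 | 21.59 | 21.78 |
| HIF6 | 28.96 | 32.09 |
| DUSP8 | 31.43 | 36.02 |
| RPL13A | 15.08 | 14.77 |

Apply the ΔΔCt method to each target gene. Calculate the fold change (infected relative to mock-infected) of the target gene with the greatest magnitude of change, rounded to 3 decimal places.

0.033

NFKB2: ΔΔCt = (18.42−14.77) − (20.28−15.08) = 3.65 − 5.20 = -1.55; fold change = 2^1.55 = 2.928
WNT10: ΔΔCt = (21.78−14.77) − (21.59−15.08) = 7.01 − 6.51 = 0.50; fold change = 2^-0.50 = 0.707
HIF6: ΔΔCt = (32.09−14.77) − (28.96−15.08) = 17.32 − 13.88 = 3.44; fold change = 2^-3.44 = 0.092
DUSP8: ΔΔCt = (36.02−14.77) − (31.43−15.08) = 21.25 − 16.35 = 4.90; fold change = 2^-4.90 = 0.033
DUSP8 has the largest |ΔΔCt| = 4.90.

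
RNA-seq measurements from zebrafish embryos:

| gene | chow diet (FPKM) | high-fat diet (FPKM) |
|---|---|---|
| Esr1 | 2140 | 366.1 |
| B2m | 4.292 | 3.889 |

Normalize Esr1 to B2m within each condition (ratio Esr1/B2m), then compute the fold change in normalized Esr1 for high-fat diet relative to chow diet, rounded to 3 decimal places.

Esr1/B2m (chow diet) = 2140 / 4.292 = 498.6
Esr1/B2m (high-fat diet) = 366.1 / 3.889 = 94.137
Fold change = 94.137 / 498.6 = 0.1888

0.189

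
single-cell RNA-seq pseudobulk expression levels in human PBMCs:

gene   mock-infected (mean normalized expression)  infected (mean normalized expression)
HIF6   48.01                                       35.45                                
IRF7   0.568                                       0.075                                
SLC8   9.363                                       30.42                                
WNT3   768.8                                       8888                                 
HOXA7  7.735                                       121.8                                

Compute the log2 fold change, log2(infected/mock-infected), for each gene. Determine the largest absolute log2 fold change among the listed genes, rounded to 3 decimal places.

log2(35.45/48.01) = -0.438  (HIF6)
log2(0.075/0.568) = -2.921  (IRF7)
log2(30.42/9.363) = 1.700  (SLC8)
log2(8888/768.8) = 3.531  (WNT3)
log2(121.8/7.735) = 3.977  (HOXA7)
The largest magnitude belongs to HOXA7.

3.977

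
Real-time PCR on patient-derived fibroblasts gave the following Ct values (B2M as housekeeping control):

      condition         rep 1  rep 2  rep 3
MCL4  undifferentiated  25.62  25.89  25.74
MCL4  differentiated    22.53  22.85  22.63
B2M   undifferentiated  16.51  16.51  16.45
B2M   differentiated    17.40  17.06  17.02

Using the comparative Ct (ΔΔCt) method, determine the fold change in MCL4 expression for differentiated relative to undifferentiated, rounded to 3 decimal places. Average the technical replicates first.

Mean Ct: MCL4 undifferentiated 25.750; MCL4 differentiated 22.670; B2M undifferentiated 16.490; B2M differentiated 17.160
ΔCt(undifferentiated) = 25.750 − 16.490 = 9.260
ΔCt(differentiated) = 22.670 − 17.160 = 5.510
ΔΔCt = 5.510 − 9.260 = -3.750
Fold change = 2^(−(-3.750)) = 2^3.750 = 13.4543

13.454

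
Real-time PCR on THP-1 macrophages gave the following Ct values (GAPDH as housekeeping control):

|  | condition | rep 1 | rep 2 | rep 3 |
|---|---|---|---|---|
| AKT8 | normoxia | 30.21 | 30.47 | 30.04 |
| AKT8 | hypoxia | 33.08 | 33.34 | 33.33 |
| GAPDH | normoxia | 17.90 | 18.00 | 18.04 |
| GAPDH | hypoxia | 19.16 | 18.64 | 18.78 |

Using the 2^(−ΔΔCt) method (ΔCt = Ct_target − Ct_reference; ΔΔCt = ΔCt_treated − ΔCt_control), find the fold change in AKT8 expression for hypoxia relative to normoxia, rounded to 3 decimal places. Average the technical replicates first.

0.228

Mean Ct: AKT8 normoxia 30.240; AKT8 hypoxia 33.250; GAPDH normoxia 17.980; GAPDH hypoxia 18.860
ΔCt(normoxia) = 30.240 − 17.980 = 12.260
ΔCt(hypoxia) = 33.250 − 18.860 = 14.390
ΔΔCt = 14.390 − 12.260 = 2.130
Fold change = 2^(−2.130) = 0.2285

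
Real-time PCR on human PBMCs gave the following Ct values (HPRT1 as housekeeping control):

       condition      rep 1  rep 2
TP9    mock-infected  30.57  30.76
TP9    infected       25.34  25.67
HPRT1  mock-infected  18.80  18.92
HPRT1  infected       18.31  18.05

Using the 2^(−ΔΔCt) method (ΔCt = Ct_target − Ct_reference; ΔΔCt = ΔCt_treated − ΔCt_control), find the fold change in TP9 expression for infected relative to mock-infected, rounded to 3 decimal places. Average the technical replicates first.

Mean Ct: TP9 mock-infected 30.665; TP9 infected 25.505; HPRT1 mock-infected 18.860; HPRT1 infected 18.180
ΔCt(mock-infected) = 30.665 − 18.860 = 11.805
ΔCt(infected) = 25.505 − 18.180 = 7.325
ΔΔCt = 7.325 − 11.805 = -4.480
Fold change = 2^(−(-4.480)) = 2^4.480 = 22.3159

22.316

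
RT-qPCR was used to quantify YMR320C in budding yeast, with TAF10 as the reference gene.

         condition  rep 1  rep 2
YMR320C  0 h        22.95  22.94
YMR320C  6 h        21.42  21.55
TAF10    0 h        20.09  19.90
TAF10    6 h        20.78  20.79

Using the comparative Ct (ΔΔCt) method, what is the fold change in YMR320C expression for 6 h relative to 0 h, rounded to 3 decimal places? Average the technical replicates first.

Mean Ct: YMR320C 0 h 22.945; YMR320C 6 h 21.485; TAF10 0 h 19.995; TAF10 6 h 20.785
ΔCt(0 h) = 22.945 − 19.995 = 2.950
ΔCt(6 h) = 21.485 − 20.785 = 0.700
ΔΔCt = 0.700 − 2.950 = -2.250
Fold change = 2^(−(-2.250)) = 2^2.250 = 4.7568

4.757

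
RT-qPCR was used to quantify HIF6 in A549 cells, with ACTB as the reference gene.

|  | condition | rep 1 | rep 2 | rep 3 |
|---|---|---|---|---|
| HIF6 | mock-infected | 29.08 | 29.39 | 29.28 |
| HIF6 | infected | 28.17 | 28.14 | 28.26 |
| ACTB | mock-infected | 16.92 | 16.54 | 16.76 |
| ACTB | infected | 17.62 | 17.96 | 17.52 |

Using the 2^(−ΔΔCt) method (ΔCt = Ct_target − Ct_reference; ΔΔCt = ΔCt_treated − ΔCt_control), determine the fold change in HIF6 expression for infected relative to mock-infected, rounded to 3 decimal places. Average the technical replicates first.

4.056

Mean Ct: HIF6 mock-infected 29.250; HIF6 infected 28.190; ACTB mock-infected 16.740; ACTB infected 17.700
ΔCt(mock-infected) = 29.250 − 16.740 = 12.510
ΔCt(infected) = 28.190 − 17.700 = 10.490
ΔΔCt = 10.490 − 12.510 = -2.020
Fold change = 2^(−(-2.020)) = 2^2.020 = 4.0558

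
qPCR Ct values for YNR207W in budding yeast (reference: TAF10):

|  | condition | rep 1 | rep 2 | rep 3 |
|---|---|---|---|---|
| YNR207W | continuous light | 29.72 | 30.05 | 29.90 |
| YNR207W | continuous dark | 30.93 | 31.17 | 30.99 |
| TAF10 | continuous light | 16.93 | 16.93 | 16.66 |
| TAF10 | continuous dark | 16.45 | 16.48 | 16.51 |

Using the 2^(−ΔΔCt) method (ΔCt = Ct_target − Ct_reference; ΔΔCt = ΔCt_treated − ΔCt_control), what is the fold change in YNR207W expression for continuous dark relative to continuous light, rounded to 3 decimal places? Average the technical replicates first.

0.354

Mean Ct: YNR207W continuous light 29.890; YNR207W continuous dark 31.030; TAF10 continuous light 16.840; TAF10 continuous dark 16.480
ΔCt(continuous light) = 29.890 − 16.840 = 13.050
ΔCt(continuous dark) = 31.030 − 16.480 = 14.550
ΔΔCt = 14.550 − 13.050 = 1.500
Fold change = 2^(−1.500) = 0.3536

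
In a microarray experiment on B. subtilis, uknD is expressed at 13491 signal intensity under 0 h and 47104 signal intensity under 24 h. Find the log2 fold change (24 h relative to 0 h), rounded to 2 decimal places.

1.80

Fold change = 47104 / 13491 = 3.4915
log2(3.4915) = 1.804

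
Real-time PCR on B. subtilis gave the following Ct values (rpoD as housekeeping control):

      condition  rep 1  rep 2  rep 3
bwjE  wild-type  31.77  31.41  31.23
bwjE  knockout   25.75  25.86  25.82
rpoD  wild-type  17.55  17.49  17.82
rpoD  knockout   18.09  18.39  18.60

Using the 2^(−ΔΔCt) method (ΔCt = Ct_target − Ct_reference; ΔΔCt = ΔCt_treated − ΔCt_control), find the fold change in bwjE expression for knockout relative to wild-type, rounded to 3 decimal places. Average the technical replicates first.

84.449

Mean Ct: bwjE wild-type 31.470; bwjE knockout 25.810; rpoD wild-type 17.620; rpoD knockout 18.360
ΔCt(wild-type) = 31.470 − 17.620 = 13.850
ΔCt(knockout) = 25.810 − 18.360 = 7.450
ΔΔCt = 7.450 − 13.850 = -6.400
Fold change = 2^(−(-6.400)) = 2^6.400 = 84.4485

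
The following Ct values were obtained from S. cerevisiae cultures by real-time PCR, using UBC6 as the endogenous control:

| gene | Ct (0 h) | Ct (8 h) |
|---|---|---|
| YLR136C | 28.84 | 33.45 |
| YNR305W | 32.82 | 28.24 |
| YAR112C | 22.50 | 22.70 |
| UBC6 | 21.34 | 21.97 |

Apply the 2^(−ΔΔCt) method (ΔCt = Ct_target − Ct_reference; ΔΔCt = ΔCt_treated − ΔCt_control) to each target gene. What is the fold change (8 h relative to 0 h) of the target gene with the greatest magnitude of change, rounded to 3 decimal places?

YLR136C: ΔΔCt = (33.45−21.97) − (28.84−21.34) = 11.48 − 7.50 = 3.98; fold change = 2^-3.98 = 0.063
YNR305W: ΔΔCt = (28.24−21.97) − (32.82−21.34) = 6.27 − 11.48 = -5.21; fold change = 2^5.21 = 37.014
YAR112C: ΔΔCt = (22.70−21.97) − (22.50−21.34) = 0.73 − 1.16 = -0.43; fold change = 2^0.43 = 1.347
YNR305W has the largest |ΔΔCt| = 5.21.

37.014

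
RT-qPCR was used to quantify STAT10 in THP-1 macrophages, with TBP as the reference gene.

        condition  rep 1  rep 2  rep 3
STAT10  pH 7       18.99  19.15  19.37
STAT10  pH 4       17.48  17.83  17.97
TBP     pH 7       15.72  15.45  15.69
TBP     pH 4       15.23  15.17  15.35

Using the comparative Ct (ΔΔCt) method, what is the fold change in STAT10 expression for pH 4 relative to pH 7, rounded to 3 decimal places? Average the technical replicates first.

2.056

Mean Ct: STAT10 pH 7 19.170; STAT10 pH 4 17.760; TBP pH 7 15.620; TBP pH 4 15.250
ΔCt(pH 7) = 19.170 − 15.620 = 3.550
ΔCt(pH 4) = 17.760 − 15.250 = 2.510
ΔΔCt = 2.510 − 3.550 = -1.040
Fold change = 2^(−(-1.040)) = 2^1.040 = 2.0562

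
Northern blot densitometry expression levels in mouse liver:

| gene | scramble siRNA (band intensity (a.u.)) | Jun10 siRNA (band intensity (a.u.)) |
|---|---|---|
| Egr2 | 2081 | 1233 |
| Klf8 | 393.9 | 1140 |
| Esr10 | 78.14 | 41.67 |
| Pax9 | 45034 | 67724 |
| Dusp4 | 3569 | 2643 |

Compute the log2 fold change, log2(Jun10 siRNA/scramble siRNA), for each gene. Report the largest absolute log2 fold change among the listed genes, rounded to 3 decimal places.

log2(1233/2081) = -0.755  (Egr2)
log2(1140/393.9) = 1.533  (Klf8)
log2(41.67/78.14) = -0.907  (Esr10)
log2(67724/45034) = 0.589  (Pax9)
log2(2643/3569) = -0.433  (Dusp4)
The largest magnitude belongs to Klf8.

1.533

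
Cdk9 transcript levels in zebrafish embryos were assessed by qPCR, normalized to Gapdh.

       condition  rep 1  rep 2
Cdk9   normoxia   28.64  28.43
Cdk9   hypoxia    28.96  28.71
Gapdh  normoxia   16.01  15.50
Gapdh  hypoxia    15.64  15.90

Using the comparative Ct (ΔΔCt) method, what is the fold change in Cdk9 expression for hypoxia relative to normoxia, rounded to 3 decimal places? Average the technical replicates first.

Mean Ct: Cdk9 normoxia 28.535; Cdk9 hypoxia 28.835; Gapdh normoxia 15.755; Gapdh hypoxia 15.770
ΔCt(normoxia) = 28.535 − 15.755 = 12.780
ΔCt(hypoxia) = 28.835 − 15.770 = 13.065
ΔΔCt = 13.065 − 12.780 = 0.285
Fold change = 2^(−0.285) = 0.8207

0.821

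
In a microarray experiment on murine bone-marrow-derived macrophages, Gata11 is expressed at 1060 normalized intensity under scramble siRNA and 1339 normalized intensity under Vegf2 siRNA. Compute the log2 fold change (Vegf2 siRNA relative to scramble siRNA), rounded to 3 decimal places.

Fold change = 1339 / 1060 = 1.2632
log2(1.2632) = 0.3371

0.337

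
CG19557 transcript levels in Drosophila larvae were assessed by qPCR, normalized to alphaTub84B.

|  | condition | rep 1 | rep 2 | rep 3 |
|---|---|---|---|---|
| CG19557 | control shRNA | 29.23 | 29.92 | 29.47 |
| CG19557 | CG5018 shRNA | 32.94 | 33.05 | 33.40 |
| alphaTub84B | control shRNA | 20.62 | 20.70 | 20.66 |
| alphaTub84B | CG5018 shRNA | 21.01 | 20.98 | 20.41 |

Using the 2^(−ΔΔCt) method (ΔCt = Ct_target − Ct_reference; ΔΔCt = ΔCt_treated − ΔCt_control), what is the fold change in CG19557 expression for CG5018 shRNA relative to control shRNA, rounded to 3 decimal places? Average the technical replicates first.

0.092

Mean Ct: CG19557 control shRNA 29.540; CG19557 CG5018 shRNA 33.130; alphaTub84B control shRNA 20.660; alphaTub84B CG5018 shRNA 20.800
ΔCt(control shRNA) = 29.540 − 20.660 = 8.880
ΔCt(CG5018 shRNA) = 33.130 − 20.800 = 12.330
ΔΔCt = 12.330 − 8.880 = 3.450
Fold change = 2^(−3.450) = 0.0915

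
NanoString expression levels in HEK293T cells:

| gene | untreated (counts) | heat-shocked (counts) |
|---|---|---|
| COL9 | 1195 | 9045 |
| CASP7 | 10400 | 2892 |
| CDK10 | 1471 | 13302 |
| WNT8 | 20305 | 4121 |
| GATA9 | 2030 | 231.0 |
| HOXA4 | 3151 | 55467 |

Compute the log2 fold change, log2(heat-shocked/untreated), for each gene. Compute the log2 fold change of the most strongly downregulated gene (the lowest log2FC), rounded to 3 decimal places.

-3.136

log2(9045/1195) = 2.920  (COL9)
log2(2892/10400) = -1.846  (CASP7)
log2(13302/1471) = 3.177  (CDK10)
log2(4121/20305) = -2.301  (WNT8)
log2(231.0/2030) = -3.136  (GATA9)
log2(55467/3151) = 4.138  (HOXA4)
GATA9 is most strongly downregulated.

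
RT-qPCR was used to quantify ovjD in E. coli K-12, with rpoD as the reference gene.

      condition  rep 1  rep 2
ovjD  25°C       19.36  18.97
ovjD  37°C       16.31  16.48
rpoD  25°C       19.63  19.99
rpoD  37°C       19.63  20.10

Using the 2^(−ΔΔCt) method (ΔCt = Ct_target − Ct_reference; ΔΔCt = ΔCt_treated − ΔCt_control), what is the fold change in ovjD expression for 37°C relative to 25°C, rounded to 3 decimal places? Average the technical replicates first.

7.086

Mean Ct: ovjD 25°C 19.165; ovjD 37°C 16.395; rpoD 25°C 19.810; rpoD 37°C 19.865
ΔCt(25°C) = 19.165 − 19.810 = -0.645
ΔCt(37°C) = 16.395 − 19.865 = -3.470
ΔΔCt = -3.470 − (-0.645) = -2.825
Fold change = 2^(−(-2.825)) = 2^2.825 = 7.0861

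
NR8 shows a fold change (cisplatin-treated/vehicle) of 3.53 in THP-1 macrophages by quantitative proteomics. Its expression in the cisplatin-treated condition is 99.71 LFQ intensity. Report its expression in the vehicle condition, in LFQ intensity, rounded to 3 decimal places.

vehicle expression = 99.71 / 3.53 = 28.246

28.246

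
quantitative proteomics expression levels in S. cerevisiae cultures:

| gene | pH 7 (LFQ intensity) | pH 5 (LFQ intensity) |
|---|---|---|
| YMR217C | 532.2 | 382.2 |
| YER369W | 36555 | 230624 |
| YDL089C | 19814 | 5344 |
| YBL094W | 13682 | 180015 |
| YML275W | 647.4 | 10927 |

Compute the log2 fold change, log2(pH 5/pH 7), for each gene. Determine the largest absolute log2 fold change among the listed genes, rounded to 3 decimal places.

log2(382.2/532.2) = -0.478  (YMR217C)
log2(230624/36555) = 2.657  (YER369W)
log2(5344/19814) = -1.891  (YDL089C)
log2(180015/13682) = 3.718  (YBL094W)
log2(10927/647.4) = 4.077  (YML275W)
The largest magnitude belongs to YML275W.

4.077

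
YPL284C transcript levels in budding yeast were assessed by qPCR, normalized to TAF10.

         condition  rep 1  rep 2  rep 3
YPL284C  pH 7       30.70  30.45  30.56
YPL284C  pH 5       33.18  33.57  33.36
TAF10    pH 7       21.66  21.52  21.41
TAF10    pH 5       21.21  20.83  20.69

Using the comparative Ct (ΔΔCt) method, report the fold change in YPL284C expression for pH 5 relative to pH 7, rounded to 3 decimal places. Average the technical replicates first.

0.093

Mean Ct: YPL284C pH 7 30.570; YPL284C pH 5 33.370; TAF10 pH 7 21.530; TAF10 pH 5 20.910
ΔCt(pH 7) = 30.570 − 21.530 = 9.040
ΔCt(pH 5) = 33.370 − 20.910 = 12.460
ΔΔCt = 12.460 − 9.040 = 3.420
Fold change = 2^(−3.420) = 0.0934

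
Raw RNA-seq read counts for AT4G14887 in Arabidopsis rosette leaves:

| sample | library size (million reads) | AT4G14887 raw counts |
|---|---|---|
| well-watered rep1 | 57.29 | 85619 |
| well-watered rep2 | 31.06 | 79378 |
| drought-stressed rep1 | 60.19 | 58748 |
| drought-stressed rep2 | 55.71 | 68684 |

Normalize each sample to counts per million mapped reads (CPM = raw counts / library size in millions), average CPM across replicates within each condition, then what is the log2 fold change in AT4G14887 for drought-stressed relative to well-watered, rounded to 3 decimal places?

CPM(well-watered rep1) = 85619 / 57.29 = 1494.4842
CPM(well-watered rep2) = 79378 / 31.06 = 2555.6343
CPM(drought-stressed rep1) = 58748 / 60.19 = 976.0425
CPM(drought-stressed rep2) = 68684 / 55.71 = 1232.8846
mean CPM(well-watered) = 2025.0592; mean CPM(drought-stressed) = 1104.4636
Fold change = 1104.4636 / 2025.0592 = 0.54540
log2(0.54540) = -0.8746

-0.875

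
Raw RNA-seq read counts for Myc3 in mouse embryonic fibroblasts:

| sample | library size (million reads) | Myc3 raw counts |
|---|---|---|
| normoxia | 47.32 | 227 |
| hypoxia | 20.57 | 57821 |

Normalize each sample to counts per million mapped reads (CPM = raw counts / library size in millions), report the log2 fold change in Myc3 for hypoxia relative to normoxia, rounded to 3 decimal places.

CPM(normoxia) = 227 / 47.32 = 4.7971
CPM(hypoxia) = 57821 / 20.57 = 2810.9383
Fold change = 2810.9383 / 4.7971 = 585.96299
log2(585.96299) = 9.1947

9.195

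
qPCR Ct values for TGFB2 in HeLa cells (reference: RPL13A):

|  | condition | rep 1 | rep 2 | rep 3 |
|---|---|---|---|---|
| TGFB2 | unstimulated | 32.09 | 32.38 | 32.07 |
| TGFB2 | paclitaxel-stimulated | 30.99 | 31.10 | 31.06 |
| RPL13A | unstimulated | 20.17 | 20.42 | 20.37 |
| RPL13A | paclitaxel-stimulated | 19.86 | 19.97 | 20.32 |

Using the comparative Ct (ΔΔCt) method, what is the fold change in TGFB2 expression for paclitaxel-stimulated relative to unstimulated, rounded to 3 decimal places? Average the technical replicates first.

Mean Ct: TGFB2 unstimulated 32.180; TGFB2 paclitaxel-stimulated 31.050; RPL13A unstimulated 20.320; RPL13A paclitaxel-stimulated 20.050
ΔCt(unstimulated) = 32.180 − 20.320 = 11.860
ΔCt(paclitaxel-stimulated) = 31.050 − 20.050 = 11.000
ΔΔCt = 11.000 − 11.860 = -0.860
Fold change = 2^(−(-0.860)) = 2^0.860 = 1.8150

1.815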